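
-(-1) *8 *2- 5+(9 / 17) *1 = 11.53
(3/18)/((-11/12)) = -2/11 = -0.18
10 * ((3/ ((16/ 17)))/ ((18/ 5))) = 425/ 48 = 8.85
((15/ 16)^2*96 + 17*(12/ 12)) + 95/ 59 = 48609/ 472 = 102.99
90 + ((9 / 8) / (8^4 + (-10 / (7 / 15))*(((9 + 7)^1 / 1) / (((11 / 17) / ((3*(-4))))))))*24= 72451359 / 804992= 90.00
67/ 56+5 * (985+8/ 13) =3588511/ 728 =4929.27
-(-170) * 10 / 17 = 100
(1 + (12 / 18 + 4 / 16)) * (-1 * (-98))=1127 / 6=187.83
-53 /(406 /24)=-636 /203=-3.13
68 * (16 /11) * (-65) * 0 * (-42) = 0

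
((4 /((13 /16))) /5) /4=16 /65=0.25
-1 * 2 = -2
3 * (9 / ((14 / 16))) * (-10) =-2160 / 7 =-308.57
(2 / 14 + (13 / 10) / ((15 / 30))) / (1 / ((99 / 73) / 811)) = 0.00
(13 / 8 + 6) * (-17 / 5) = -1037 / 40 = -25.92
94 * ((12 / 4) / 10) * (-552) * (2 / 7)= -4447.54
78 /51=26 /17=1.53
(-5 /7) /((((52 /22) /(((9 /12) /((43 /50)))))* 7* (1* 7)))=-4125 /766948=-0.01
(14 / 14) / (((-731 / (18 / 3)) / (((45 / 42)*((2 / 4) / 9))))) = -5 / 10234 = -0.00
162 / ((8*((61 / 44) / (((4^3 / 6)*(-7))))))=-66528 / 61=-1090.62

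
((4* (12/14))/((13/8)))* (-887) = -170304/91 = -1871.47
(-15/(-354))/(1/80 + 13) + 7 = 430133/61419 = 7.00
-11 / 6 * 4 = -22 / 3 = -7.33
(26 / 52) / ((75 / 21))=7 / 50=0.14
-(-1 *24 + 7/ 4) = 89/ 4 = 22.25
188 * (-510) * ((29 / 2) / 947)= -1390260 / 947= -1468.07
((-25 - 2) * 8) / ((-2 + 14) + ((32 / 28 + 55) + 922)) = -1512 / 6931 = -0.22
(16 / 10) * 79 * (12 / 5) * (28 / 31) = 212352 / 775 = 274.00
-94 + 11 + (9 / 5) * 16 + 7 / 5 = -264 / 5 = -52.80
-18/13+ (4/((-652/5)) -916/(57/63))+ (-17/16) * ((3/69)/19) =-15021083943/14816048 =-1013.84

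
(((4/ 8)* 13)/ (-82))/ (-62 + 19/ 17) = 221/ 169740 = 0.00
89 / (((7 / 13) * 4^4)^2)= 15041 / 3211264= 0.00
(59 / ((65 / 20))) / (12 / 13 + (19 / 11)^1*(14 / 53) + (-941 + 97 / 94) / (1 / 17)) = -12933272 / 11383198275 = -0.00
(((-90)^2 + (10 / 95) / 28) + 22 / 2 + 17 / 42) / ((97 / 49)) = 22655164 / 5529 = 4097.52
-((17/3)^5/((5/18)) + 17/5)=-2840173/135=-21038.32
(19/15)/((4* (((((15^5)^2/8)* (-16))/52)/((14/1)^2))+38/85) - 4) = -411502/147045850763619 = -0.00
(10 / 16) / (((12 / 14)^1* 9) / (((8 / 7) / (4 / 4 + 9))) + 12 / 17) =85 / 9276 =0.01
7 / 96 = 0.07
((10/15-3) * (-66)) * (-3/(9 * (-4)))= 77/6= 12.83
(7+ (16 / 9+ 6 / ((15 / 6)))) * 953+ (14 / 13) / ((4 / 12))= 6233557 / 585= 10655.65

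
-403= -403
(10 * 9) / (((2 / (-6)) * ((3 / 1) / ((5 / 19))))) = -450 / 19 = -23.68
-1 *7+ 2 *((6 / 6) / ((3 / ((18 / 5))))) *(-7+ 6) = -47 / 5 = -9.40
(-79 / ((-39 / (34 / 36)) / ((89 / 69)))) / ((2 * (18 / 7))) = 836689 / 1743768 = 0.48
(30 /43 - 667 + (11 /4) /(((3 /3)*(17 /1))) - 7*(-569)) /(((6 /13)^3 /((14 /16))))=29519.67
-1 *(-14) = 14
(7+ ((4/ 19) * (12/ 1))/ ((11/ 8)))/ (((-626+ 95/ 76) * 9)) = -7388/ 4700619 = -0.00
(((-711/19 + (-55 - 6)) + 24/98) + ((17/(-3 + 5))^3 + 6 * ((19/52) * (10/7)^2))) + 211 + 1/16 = 141650693/193648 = 731.49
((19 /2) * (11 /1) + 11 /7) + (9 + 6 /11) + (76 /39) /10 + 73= 5670017 /30030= 188.81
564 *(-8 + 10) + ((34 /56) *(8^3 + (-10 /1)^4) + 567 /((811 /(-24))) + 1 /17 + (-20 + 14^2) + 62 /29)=21471263675 /2798761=7671.70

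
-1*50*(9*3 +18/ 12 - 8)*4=-4100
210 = 210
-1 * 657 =-657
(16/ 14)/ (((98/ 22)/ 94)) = 8272/ 343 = 24.12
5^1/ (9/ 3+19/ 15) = 75/ 64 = 1.17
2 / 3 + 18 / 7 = 68 / 21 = 3.24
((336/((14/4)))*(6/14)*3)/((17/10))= 8640/119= 72.61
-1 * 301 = -301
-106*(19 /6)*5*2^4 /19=-4240 /3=-1413.33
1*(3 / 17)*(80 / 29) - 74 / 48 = -12481 / 11832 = -1.05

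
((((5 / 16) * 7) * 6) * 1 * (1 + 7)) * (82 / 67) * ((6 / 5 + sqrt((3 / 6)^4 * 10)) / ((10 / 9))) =7749 * sqrt(10) / 268 + 46494 / 335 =230.22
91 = 91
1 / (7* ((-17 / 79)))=-79 / 119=-0.66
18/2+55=64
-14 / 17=-0.82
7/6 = 1.17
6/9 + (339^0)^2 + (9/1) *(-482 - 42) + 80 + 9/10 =-139003/30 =-4633.43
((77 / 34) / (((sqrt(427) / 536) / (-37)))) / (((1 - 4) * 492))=27269 * sqrt(427) / 382653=1.47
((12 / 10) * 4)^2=576 / 25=23.04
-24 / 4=-6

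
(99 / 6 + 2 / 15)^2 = 249001 / 900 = 276.67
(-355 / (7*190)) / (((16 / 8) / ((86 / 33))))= -3053 / 8778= -0.35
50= 50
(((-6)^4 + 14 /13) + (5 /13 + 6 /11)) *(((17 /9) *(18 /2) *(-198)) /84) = -9466365 /182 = -52012.99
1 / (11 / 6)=6 / 11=0.55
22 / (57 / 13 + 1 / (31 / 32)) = 8866 / 2183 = 4.06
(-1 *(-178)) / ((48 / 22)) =979 / 12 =81.58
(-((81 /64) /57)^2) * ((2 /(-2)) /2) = 0.00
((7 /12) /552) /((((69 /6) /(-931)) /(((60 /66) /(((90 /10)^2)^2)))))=-32585 /2748849048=-0.00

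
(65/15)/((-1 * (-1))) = 13/3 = 4.33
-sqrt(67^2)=-67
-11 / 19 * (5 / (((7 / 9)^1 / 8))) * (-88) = 348480 / 133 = 2620.15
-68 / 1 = -68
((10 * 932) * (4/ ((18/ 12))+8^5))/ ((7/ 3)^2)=2748803520/ 49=56098031.02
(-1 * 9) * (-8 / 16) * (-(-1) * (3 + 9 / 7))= 135 / 7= 19.29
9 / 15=3 / 5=0.60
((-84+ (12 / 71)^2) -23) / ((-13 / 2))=1078486 / 65533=16.46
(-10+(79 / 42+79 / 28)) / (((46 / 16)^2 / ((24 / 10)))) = -5696 / 3703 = -1.54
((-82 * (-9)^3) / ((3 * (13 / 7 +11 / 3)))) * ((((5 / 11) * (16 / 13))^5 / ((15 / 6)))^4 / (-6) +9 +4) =1199155565620275955199964400037230451176342259031 / 25571178566489088731872172269040992392816002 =46894.81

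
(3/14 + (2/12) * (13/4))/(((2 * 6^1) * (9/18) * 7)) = 127/7056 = 0.02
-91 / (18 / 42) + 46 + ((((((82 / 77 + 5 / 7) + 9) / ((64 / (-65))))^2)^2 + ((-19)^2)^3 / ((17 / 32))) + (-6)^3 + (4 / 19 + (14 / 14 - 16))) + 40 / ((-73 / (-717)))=230941791977554424247783121 / 2607410746456276992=88571312.48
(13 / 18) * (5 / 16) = 65 / 288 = 0.23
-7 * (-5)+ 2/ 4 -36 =-1/ 2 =-0.50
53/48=1.10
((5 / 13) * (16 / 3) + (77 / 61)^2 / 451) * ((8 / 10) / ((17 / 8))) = 391228832 / 505739715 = 0.77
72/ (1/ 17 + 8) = 1224/ 137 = 8.93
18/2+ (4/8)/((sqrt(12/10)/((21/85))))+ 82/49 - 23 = -604/49+ 7 * sqrt(30)/340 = -12.21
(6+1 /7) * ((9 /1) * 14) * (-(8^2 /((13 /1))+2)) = -69660 /13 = -5358.46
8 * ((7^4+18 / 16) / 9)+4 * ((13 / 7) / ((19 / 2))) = 2556797 / 1197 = 2136.00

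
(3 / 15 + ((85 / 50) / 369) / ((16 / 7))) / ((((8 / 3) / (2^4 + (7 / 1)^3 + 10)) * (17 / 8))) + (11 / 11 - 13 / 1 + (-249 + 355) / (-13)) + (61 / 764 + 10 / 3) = -72654731 / 20261280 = -3.59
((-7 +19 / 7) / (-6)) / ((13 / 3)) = 15 / 91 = 0.16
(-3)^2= 9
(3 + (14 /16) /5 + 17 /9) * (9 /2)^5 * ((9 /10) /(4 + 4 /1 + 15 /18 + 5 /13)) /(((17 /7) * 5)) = 29387447271 /391136000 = 75.13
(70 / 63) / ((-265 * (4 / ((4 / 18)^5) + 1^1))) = -16 / 28170189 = -0.00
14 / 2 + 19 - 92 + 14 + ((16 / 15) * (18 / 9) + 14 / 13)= -9514 / 195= -48.79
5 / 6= 0.83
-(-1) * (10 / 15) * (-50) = -100 / 3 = -33.33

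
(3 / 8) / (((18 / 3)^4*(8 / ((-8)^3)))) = -1 / 54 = -0.02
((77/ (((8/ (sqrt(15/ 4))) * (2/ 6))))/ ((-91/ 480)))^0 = 1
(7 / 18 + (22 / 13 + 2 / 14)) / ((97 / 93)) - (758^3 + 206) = -435519715.87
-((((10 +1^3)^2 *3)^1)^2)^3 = -2287914286629609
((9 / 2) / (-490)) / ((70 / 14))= -9 / 4900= -0.00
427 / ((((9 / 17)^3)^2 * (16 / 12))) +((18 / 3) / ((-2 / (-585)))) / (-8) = 14326.09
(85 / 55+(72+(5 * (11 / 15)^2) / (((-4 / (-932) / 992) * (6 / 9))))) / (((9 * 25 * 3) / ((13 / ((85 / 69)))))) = 45996109757 / 3155625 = 14575.91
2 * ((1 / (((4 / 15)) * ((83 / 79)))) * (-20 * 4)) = -47400 / 83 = -571.08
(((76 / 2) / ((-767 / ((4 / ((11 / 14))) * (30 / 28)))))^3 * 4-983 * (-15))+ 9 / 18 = 17711335973662423 / 1201141418906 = 14745.42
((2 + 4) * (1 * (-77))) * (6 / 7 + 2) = -1320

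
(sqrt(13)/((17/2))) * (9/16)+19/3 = 9 * sqrt(13)/136+19/3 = 6.57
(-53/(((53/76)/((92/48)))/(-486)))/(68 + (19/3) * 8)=106191/178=596.58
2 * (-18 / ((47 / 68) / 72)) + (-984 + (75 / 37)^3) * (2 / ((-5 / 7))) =-1018.25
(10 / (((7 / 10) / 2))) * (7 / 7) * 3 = 85.71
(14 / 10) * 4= 28 / 5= 5.60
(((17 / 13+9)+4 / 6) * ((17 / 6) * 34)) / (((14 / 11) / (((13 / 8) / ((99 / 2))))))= 27.27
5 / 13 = 0.38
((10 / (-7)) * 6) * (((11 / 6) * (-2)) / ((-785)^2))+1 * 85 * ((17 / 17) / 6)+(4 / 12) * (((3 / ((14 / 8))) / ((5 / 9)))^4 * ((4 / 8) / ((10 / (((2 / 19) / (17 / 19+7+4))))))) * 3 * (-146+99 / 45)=5265276366730061 / 626961950343750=8.40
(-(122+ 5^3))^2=61009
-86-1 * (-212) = 126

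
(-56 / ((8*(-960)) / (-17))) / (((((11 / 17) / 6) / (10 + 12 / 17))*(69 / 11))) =-1.96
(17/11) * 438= 7446/11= 676.91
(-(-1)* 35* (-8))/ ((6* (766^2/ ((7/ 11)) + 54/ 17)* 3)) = -1666/ 98751375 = -0.00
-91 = -91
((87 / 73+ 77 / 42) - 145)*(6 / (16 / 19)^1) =-1181515 / 1168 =-1011.57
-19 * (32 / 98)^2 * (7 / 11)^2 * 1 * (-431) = 2096384 / 5929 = 353.58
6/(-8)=-3/4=-0.75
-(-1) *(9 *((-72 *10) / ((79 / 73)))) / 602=-236520 / 23779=-9.95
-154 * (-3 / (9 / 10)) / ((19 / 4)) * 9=18480 / 19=972.63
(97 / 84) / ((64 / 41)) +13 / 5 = 89773 / 26880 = 3.34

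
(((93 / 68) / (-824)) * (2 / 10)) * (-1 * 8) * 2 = 93 / 17510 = 0.01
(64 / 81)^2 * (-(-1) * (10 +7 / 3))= 151552 / 19683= 7.70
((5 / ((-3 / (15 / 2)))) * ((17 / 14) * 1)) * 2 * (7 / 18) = -425 / 36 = -11.81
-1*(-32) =32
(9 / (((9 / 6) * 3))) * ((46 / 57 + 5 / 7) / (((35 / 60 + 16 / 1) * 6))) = 2428 / 79401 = 0.03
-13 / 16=-0.81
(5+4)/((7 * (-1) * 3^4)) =-1/63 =-0.02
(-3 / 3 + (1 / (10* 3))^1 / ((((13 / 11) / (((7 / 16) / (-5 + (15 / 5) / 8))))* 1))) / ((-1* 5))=28937 / 144300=0.20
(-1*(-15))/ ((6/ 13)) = 65/ 2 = 32.50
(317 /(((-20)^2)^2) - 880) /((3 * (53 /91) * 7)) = -1830395879 /25440000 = -71.95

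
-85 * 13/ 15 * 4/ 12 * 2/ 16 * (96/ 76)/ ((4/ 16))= -884/ 57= -15.51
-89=-89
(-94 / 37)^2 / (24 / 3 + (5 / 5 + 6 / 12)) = 17672 / 26011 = 0.68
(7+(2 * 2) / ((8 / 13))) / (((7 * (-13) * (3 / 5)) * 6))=-15 / 364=-0.04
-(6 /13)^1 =-6 /13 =-0.46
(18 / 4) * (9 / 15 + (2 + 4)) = 297 / 10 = 29.70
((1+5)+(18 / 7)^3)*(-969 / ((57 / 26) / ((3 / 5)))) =-2092428 / 343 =-6100.37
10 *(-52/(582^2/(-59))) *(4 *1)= 30680/84681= 0.36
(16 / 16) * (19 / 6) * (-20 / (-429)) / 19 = 10 / 1287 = 0.01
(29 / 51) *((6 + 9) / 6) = 145 / 102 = 1.42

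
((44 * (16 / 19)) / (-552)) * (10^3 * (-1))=88000 / 1311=67.12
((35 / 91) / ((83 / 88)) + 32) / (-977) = -34968 / 1054183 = -0.03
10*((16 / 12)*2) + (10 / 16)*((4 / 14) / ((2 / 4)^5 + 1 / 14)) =1960 / 69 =28.41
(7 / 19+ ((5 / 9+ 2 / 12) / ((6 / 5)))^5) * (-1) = -124898487251 / 279172334592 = -0.45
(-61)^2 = 3721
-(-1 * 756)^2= -571536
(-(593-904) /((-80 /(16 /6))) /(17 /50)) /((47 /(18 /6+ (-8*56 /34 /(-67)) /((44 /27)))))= -20266315 /10010671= -2.02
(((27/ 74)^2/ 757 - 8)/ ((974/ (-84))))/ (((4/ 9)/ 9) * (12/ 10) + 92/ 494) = 23221473572115/ 8262852967612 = 2.81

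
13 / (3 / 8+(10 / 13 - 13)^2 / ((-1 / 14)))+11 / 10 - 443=-2502042019 / 5661930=-441.91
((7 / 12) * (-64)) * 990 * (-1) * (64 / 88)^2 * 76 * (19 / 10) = 31051776 / 11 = 2822888.73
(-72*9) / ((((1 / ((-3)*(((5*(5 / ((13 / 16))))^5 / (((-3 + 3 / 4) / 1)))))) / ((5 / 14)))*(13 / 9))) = -199065600000000000 / 33787663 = -5891665250.72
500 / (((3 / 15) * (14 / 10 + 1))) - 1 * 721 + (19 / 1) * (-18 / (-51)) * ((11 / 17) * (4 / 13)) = 322.00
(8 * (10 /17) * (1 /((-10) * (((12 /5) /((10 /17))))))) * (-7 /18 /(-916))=-175 /3573774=-0.00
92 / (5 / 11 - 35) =-253 / 95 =-2.66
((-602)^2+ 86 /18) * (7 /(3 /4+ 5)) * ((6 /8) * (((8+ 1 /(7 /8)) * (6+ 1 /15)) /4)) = 4749004624 /1035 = 4588410.26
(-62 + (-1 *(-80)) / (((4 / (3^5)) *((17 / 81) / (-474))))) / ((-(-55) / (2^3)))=-1596542.41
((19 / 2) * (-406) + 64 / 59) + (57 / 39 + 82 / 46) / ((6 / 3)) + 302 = -62666004 / 17641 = -3552.29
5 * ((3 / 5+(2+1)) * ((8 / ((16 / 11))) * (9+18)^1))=2673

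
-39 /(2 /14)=-273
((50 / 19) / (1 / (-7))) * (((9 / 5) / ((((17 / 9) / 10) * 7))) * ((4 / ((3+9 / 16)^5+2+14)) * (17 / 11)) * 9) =-305764761600 / 129260078057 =-2.37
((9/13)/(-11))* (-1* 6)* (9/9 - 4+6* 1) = 162/143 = 1.13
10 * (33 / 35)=66 / 7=9.43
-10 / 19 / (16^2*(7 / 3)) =-15 / 17024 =-0.00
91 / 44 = 2.07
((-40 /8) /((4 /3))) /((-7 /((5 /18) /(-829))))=-25 /139272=-0.00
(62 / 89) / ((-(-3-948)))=62 / 84639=0.00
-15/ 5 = -3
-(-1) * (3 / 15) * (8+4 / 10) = 42 / 25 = 1.68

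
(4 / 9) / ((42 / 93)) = 62 / 63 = 0.98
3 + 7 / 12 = 43 / 12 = 3.58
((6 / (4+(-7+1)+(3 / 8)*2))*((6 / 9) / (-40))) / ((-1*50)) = -1 / 625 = -0.00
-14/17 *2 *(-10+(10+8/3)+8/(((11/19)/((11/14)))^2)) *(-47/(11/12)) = 1923616/1309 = 1469.53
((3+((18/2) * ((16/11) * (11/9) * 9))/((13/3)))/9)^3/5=3869893/296595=13.05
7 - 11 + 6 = 2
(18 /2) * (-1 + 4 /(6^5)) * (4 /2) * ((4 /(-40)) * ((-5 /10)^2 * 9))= 1943 /480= 4.05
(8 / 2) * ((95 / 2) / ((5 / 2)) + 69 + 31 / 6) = 372.67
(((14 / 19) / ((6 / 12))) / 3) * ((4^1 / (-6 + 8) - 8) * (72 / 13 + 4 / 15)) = -63392 / 3705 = -17.11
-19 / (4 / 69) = -1311 / 4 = -327.75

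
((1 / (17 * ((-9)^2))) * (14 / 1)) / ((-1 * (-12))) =7 / 8262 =0.00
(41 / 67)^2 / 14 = 1681 / 62846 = 0.03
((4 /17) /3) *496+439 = 24373 /51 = 477.90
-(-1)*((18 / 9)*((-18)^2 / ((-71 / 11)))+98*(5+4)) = 55494 / 71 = 781.61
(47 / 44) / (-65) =-47 / 2860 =-0.02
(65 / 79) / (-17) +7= 9336 / 1343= 6.95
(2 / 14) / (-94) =-1 / 658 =-0.00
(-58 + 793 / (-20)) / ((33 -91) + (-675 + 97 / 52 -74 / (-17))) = 13923 / 103625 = 0.13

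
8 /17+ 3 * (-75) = -3817 /17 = -224.53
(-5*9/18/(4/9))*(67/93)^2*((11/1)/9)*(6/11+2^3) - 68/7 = -9736933/242172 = -40.21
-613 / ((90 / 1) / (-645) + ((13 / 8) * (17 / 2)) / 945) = 398548080 / 81217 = 4907.20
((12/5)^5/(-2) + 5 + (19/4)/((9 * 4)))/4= -15606529/1800000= -8.67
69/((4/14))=483/2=241.50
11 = 11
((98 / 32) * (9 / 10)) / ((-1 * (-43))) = 0.06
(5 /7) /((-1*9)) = -5 /63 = -0.08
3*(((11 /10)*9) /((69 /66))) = 3267 /115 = 28.41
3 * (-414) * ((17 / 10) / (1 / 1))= -10557 / 5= -2111.40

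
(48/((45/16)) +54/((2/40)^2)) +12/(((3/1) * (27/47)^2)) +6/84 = 1103741077/51030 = 21629.26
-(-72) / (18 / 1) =4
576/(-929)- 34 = -34.62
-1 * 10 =-10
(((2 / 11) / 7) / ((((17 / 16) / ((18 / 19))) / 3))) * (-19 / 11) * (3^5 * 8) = -3359232 / 14399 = -233.30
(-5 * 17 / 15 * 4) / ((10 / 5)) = -34 / 3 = -11.33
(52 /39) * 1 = 4 /3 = 1.33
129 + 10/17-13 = 1982/17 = 116.59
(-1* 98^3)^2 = 885842380864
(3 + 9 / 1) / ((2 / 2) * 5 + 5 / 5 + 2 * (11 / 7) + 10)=42 / 67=0.63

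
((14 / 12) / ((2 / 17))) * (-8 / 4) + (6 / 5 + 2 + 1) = -469 / 30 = -15.63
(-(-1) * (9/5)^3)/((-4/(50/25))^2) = 729/500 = 1.46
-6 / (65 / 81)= -486 / 65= -7.48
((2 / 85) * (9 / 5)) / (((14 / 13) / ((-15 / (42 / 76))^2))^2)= 39643648200 / 2000033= 19821.50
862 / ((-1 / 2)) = -1724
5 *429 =2145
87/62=1.40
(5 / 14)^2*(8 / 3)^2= 400 / 441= 0.91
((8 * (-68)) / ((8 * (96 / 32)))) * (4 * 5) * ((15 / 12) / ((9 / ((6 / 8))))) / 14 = -3.37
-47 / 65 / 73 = -47 / 4745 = -0.01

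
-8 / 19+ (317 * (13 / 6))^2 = 322669891 / 684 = 471739.61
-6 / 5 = -1.20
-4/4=-1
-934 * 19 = -17746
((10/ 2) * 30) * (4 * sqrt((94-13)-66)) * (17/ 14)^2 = 43350 * sqrt(15)/ 49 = 3426.40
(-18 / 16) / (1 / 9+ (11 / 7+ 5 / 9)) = -189 / 376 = -0.50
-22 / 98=-11 / 49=-0.22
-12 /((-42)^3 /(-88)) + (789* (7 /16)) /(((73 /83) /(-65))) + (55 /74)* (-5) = -3403833815819 /133407792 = -25514.51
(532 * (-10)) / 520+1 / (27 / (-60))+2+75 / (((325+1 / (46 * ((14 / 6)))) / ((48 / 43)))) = -5367970217 / 526509243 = -10.20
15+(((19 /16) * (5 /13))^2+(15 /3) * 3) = 1306945 /43264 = 30.21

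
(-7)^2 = 49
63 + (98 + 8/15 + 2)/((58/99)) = 1173/5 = 234.60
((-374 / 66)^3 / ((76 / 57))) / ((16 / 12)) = -4913 / 48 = -102.35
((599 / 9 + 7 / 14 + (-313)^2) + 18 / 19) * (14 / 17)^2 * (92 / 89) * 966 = 97338781820560 / 1466097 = 66393138.94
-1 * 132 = -132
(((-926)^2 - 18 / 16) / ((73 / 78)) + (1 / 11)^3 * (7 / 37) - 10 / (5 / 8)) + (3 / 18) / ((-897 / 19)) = 35453726409746279 / 38696913684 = 916190.03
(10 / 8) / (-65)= -1 / 52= -0.02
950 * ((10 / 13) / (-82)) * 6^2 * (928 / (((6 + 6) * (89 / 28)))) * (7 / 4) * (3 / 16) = -121495500 / 47437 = -2561.20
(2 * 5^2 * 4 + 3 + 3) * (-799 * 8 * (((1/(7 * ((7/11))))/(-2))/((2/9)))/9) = 3621068/49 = 73899.35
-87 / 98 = -0.89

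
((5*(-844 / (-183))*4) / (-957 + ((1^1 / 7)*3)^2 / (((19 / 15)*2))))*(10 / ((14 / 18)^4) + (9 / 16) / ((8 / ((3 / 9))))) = -56161299245 / 21303188844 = -2.64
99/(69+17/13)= 1.41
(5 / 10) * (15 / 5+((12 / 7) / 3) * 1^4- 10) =-45 / 14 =-3.21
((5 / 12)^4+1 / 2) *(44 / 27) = 120923 / 139968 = 0.86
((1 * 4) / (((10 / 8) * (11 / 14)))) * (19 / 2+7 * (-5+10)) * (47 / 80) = 29281 / 275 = 106.48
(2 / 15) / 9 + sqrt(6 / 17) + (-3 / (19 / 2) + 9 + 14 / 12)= sqrt(102) / 17 + 50611 / 5130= 10.46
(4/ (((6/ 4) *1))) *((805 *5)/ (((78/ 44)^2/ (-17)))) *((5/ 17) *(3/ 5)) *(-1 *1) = 15584800/ 1521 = 10246.42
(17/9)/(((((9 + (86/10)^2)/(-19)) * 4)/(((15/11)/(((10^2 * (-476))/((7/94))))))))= 95/411747072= 0.00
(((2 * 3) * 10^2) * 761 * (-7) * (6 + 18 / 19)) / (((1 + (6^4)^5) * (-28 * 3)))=5022600 / 69467010361196563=0.00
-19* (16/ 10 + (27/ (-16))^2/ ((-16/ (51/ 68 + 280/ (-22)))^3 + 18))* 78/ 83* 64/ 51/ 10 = -1640969536912693/ 420964930173800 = -3.90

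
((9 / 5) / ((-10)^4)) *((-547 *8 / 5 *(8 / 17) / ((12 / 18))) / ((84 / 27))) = -132921 / 3718750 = -0.04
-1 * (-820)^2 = -672400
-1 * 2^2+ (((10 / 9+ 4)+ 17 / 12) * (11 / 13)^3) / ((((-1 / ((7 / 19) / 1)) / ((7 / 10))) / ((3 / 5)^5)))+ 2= -2169912911 / 1043575000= -2.08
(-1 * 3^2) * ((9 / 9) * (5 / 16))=-45 / 16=-2.81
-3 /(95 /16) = -48 /95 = -0.51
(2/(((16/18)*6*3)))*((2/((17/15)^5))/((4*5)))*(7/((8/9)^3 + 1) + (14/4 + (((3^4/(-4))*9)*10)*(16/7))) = -10971885729375/394697528288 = -27.80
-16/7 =-2.29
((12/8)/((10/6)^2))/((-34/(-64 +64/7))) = 2592/2975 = 0.87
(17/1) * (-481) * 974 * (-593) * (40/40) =4722888014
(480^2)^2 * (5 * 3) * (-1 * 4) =-3185049600000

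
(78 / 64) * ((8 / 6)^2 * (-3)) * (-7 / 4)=91 / 8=11.38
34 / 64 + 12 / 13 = 605 / 416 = 1.45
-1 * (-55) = 55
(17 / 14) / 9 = 17 / 126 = 0.13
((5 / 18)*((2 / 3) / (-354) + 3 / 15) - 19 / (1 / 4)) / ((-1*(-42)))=-362941 / 200718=-1.81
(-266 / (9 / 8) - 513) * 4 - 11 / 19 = -2998.36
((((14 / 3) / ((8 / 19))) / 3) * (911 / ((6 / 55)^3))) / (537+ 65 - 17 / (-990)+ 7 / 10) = 221743435375 / 51554016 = 4301.19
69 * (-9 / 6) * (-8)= 828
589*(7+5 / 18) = 4286.61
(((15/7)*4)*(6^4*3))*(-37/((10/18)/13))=-28853403.43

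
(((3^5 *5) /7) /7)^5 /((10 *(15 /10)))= 176518460300625 /282475249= 624898.86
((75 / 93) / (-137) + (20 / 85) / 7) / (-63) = -1557 / 3537751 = -0.00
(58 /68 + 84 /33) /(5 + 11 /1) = 1271 /5984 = 0.21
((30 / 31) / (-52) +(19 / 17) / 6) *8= 27568 / 20553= 1.34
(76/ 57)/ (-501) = -4/ 1503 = -0.00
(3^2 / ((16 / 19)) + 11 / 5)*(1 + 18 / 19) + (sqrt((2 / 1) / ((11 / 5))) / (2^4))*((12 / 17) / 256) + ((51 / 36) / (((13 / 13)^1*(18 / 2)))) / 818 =3*sqrt(110) / 191488 + 421260551 / 16785360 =25.10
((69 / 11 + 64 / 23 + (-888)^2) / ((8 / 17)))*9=15081077.18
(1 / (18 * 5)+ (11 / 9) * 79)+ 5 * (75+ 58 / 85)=242239 / 510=474.98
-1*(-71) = 71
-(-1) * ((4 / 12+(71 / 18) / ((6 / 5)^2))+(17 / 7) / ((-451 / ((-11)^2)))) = 450241 / 185976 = 2.42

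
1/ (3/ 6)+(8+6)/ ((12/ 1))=19/ 6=3.17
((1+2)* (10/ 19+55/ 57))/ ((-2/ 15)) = -1275/ 38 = -33.55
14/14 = 1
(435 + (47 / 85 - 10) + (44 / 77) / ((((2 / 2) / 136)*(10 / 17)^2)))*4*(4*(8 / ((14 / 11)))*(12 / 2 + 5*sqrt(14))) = 8170010112 / 20825 + 1361668352*sqrt(14) / 4165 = 1615581.87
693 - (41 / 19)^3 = 4684366 / 6859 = 682.95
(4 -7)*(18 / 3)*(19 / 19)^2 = -18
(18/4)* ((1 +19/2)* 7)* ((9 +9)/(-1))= -11907/2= -5953.50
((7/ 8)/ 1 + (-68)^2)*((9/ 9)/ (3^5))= 4111/ 216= 19.03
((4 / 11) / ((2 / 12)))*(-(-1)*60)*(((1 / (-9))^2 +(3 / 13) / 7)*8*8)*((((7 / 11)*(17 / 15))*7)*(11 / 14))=1505.90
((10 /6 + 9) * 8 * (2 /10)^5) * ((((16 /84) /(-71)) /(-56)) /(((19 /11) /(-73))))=-102784 /1859090625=-0.00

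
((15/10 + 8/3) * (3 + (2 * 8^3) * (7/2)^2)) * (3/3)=313675/6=52279.17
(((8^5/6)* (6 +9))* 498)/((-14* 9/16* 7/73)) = -7941652480/147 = -54024846.80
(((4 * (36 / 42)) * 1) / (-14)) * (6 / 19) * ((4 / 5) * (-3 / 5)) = 864 / 23275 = 0.04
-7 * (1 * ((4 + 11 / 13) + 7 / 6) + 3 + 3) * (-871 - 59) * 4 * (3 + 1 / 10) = 12606398 / 13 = 969722.92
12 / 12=1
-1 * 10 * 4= -40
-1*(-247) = 247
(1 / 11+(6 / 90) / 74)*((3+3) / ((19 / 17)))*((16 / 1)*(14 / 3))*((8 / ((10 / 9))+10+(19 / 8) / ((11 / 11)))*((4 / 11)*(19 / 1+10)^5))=601380653290704 / 111925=5373068155.38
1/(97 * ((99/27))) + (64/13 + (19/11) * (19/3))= 660202/41613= 15.87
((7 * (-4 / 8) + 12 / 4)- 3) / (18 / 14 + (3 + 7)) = -49 / 158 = -0.31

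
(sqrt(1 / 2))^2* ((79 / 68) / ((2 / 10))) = 395 / 136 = 2.90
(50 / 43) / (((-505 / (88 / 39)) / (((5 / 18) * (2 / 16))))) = -275 / 1524393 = -0.00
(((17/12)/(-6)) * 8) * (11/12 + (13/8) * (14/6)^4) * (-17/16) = 9192223/93312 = 98.51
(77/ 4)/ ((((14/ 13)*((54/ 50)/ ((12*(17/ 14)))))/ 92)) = 1397825/ 63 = 22187.70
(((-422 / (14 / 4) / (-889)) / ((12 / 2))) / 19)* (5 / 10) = 211 / 354711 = 0.00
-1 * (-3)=3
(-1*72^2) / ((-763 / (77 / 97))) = 57024 / 10573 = 5.39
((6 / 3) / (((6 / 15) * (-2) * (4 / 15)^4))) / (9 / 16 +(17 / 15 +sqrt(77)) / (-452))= -6515934890625 / 7371768608-6435703125 * sqrt(77) / 1842942152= -914.55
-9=-9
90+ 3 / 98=8823 / 98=90.03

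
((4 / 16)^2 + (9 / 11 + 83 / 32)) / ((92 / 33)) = 3669 / 2944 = 1.25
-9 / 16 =-0.56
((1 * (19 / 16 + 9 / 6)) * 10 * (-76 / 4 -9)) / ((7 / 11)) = -2365 / 2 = -1182.50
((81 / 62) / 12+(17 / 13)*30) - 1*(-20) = 191311 / 3224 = 59.34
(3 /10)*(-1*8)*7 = -84 /5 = -16.80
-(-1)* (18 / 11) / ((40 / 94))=3.85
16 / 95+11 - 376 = -34659 / 95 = -364.83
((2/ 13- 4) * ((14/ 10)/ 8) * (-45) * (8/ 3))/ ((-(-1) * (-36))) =-175/ 78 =-2.24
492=492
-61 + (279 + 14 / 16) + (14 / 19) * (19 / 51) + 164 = 156325 / 408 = 383.15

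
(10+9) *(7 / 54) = 133 / 54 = 2.46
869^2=755161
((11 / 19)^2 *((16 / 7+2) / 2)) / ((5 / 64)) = 23232 / 2527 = 9.19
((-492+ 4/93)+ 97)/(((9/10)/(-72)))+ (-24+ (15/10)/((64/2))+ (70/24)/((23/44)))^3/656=55317499211129655217/1751268464787456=31587.10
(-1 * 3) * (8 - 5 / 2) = -33 / 2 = -16.50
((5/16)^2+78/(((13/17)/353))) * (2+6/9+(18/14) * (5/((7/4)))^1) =2147691713/9408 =228283.56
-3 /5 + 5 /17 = -26 /85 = -0.31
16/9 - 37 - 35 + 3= -605/9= -67.22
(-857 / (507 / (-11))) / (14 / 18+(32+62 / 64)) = 904992 / 1642511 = 0.55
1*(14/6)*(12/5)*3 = 84/5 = 16.80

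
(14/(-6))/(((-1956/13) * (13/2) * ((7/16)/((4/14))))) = 0.00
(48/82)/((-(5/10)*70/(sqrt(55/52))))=-12*sqrt(715)/18655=-0.02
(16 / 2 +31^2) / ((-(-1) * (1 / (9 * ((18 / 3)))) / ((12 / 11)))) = 627912 / 11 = 57082.91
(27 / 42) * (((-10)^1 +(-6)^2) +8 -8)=117 / 7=16.71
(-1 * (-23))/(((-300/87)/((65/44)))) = -9.85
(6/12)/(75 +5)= 1/160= 0.01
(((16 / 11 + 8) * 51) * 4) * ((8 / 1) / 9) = 56576 / 33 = 1714.42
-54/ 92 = -27/ 46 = -0.59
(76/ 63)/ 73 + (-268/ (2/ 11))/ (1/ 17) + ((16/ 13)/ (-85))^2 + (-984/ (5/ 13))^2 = 7323000121906214/ 1123098795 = 6520352.58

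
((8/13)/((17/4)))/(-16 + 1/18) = -576/63427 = -0.01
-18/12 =-3/2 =-1.50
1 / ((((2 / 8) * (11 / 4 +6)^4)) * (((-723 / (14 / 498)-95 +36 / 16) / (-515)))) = 421888 / 30985976875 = 0.00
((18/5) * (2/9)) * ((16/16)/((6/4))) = 8/15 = 0.53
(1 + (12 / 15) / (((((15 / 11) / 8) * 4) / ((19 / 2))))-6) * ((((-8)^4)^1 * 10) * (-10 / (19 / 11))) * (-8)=664666112 / 57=11660808.98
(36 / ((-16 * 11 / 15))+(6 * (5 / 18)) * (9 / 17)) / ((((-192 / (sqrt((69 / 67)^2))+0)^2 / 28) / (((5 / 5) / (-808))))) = 6054405 / 2778193690624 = 0.00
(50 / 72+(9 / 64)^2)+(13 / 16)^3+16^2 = 4741643 / 18432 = 257.25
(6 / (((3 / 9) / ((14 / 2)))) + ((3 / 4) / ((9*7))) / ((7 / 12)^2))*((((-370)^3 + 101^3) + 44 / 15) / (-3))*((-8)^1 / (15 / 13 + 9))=-5070447084092 / 3087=-1642516062.23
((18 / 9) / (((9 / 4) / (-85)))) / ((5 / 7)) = -952 / 9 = -105.78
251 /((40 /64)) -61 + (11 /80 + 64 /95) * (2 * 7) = 267487 /760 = 351.96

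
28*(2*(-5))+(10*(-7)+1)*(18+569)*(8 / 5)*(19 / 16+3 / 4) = -1258393 / 10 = -125839.30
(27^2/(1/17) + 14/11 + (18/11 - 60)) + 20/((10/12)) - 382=131757/11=11977.91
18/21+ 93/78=373/182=2.05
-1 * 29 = -29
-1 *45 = -45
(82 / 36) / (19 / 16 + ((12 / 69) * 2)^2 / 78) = 2255656 / 1177503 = 1.92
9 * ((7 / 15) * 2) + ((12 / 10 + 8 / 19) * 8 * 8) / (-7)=-122 / 19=-6.42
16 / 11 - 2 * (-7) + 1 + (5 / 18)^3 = 1056967 / 64152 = 16.48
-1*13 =-13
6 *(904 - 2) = 5412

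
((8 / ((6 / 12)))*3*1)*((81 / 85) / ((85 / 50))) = 26.91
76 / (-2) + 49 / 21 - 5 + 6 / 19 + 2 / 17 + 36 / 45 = -191054 / 4845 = -39.43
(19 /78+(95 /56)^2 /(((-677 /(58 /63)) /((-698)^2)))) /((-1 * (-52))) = -414365823317 /11302173792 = -36.66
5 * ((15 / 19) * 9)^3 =12301875 / 6859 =1793.54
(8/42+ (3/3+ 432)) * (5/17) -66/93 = 1402181/11067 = 126.70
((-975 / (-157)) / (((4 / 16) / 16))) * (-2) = -124800 / 157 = -794.90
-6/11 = -0.55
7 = 7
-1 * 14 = -14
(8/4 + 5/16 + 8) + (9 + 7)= 26.31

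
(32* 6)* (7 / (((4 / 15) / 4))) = 20160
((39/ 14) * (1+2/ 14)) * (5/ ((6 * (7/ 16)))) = 2080/ 343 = 6.06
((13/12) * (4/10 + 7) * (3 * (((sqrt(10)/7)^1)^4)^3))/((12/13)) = 78162500/41523861603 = 0.00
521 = 521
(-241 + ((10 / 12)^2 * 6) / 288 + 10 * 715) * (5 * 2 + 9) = 226836763 / 1728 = 131271.27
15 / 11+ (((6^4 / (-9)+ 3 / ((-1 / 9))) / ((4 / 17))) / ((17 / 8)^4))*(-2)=3925983 / 54043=72.65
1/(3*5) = 1/15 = 0.07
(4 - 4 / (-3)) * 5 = 26.67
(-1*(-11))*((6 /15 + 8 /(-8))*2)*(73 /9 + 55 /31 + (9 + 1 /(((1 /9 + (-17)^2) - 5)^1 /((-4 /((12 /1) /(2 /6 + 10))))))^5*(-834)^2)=-27371467792649007363518897919028 /50828418026855119005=-538507174828.60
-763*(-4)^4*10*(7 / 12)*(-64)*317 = 69349253120 / 3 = 23116417706.67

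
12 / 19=0.63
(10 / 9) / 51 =10 / 459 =0.02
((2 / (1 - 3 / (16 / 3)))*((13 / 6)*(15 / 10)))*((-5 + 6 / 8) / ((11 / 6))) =-2652 / 77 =-34.44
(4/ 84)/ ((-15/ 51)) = -17/ 105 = -0.16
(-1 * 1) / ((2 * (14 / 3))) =-3 / 28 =-0.11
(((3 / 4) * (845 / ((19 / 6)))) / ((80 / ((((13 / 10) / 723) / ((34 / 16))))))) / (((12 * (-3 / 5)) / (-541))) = 1188577 / 7472928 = 0.16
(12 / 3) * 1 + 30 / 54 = 41 / 9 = 4.56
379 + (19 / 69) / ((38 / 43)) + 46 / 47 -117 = 1707701 / 6486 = 263.29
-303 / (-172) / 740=303 / 127280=0.00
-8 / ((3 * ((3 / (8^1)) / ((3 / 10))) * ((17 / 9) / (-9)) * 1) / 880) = 152064 / 17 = 8944.94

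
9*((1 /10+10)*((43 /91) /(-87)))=-13029 /26390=-0.49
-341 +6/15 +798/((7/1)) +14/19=-21457/95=-225.86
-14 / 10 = -7 / 5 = -1.40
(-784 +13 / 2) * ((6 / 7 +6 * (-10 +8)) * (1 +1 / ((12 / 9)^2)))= 1516125 / 112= 13536.83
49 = 49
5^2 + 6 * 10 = 85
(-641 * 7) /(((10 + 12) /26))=-58331 /11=-5302.82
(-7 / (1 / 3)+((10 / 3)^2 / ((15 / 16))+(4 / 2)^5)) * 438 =90082 / 9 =10009.11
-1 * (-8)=8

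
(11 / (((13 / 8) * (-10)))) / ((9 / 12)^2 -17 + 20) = -704 / 3705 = -0.19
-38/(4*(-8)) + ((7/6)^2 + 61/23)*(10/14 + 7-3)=155389/7728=20.11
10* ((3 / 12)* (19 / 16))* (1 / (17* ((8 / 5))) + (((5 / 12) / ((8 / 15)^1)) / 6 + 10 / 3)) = 1085375 / 104448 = 10.39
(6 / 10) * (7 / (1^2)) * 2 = 42 / 5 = 8.40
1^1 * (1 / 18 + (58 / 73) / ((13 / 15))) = 16609 / 17082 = 0.97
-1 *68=-68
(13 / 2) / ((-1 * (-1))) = 13 / 2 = 6.50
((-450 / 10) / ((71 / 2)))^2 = 1.61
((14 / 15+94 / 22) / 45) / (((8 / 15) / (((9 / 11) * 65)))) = 11167 / 968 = 11.54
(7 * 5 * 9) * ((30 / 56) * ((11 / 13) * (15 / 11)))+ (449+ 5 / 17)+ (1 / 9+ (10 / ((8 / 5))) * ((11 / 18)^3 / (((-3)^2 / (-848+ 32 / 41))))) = 121238869127 / 237796884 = 509.84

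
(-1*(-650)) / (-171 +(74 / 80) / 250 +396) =6500000 / 2250037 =2.89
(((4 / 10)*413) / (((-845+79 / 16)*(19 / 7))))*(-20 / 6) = 0.24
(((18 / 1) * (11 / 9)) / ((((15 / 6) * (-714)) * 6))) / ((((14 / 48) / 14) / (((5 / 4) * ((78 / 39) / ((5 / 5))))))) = -88 / 357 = -0.25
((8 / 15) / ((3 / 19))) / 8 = 0.42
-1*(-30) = 30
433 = 433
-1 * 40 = -40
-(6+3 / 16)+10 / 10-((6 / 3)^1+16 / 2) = -243 / 16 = -15.19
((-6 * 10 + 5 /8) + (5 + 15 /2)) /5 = -75 /8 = -9.38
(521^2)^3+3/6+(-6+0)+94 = 19999831641819209.50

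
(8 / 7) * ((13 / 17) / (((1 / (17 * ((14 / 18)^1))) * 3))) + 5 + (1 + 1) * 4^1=455 / 27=16.85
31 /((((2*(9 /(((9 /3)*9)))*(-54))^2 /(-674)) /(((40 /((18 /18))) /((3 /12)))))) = -208940 /81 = -2579.51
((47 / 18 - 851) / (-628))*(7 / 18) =106897 / 203472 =0.53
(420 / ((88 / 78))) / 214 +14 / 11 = 7091 / 2354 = 3.01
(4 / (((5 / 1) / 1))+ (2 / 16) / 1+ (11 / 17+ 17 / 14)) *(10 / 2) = 13263 / 952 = 13.93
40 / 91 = 0.44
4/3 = 1.33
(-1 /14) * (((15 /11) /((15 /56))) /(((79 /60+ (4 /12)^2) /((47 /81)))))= -3760 /25443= -0.15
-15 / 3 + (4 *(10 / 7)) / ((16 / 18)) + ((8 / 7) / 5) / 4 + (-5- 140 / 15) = -1349 / 105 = -12.85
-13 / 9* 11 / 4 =-143 / 36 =-3.97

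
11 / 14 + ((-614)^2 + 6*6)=5278459 / 14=377032.79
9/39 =0.23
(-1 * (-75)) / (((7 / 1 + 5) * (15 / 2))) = 5 / 6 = 0.83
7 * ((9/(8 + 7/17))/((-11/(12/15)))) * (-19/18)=4522/7865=0.57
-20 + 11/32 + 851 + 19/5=133623/160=835.14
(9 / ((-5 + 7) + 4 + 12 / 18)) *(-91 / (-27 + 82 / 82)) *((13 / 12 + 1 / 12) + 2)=1197 / 80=14.96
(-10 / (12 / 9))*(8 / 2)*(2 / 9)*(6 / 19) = -40 / 19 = -2.11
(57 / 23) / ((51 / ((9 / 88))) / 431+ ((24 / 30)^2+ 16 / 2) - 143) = -0.02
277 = 277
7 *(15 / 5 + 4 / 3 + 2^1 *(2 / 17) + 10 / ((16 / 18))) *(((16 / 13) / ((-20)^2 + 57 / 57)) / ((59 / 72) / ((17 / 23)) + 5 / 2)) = 309792 / 3289403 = 0.09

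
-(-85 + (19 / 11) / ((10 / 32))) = 4371 / 55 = 79.47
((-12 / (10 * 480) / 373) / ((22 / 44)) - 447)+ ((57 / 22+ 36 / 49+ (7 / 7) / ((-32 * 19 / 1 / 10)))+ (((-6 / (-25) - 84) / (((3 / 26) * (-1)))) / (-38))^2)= -57162563761623 / 725779670000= -78.76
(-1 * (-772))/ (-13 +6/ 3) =-772/ 11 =-70.18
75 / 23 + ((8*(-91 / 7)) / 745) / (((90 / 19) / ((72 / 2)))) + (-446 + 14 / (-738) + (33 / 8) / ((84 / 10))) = -1569725209363 / 3540776400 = -443.33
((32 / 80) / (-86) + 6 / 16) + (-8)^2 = 110717 / 1720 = 64.37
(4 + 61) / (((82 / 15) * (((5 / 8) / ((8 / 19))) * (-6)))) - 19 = -15841 / 779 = -20.34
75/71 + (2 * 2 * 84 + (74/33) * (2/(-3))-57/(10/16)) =8588081/35145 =244.36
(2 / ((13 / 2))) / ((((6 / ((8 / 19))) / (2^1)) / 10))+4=3284 / 741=4.43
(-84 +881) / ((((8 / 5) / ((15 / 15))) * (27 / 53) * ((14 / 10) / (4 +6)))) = 5280125 / 756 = 6984.29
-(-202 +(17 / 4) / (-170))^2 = -65302561 / 1600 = -40814.10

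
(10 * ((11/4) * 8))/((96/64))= 440/3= 146.67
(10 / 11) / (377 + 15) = 5 / 2156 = 0.00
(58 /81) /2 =0.36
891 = 891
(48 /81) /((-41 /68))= -1088 /1107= -0.98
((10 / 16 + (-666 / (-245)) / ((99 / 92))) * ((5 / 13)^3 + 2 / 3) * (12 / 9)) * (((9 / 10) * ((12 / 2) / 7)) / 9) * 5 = 1.30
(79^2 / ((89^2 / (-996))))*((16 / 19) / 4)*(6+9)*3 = -1118886480 / 150499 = -7434.51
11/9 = 1.22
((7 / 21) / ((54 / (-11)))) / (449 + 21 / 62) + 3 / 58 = 6749959 / 130881582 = 0.05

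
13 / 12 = 1.08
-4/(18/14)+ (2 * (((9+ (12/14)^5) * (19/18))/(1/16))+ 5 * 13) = 57709355/151263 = 381.52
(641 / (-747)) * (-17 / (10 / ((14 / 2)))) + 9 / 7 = 601183 / 52290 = 11.50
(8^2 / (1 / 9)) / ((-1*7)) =-576 / 7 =-82.29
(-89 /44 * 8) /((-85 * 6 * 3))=89 /8415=0.01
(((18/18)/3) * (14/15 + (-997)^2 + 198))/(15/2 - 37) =-29826238/2655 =-11233.99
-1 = -1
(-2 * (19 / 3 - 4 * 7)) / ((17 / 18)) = 780 / 17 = 45.88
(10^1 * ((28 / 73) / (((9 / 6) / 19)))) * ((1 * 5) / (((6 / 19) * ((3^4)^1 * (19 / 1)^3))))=1400 / 1011123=0.00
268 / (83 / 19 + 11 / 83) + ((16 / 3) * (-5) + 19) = 51.88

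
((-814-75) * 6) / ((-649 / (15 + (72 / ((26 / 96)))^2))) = 63722476314 / 109681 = 580980.08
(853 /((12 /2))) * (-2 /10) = -853 /30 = -28.43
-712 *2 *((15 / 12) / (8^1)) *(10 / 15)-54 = -607 / 3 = -202.33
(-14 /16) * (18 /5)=-63 /20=-3.15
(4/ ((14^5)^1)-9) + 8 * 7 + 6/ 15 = 31866077/ 672280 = 47.40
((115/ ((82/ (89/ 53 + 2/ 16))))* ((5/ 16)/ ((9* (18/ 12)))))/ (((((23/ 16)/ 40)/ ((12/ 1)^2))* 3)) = 170000/ 2173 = 78.23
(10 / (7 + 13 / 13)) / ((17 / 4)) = 0.29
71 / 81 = 0.88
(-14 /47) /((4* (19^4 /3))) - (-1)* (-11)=-134751935 /12250174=-11.00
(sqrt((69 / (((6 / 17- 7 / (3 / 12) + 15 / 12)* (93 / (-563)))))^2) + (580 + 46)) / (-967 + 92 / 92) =-17857151 / 26876535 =-0.66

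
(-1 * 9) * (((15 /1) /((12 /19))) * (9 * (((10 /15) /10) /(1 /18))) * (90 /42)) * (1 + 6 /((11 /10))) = -4917105 /154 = -31929.25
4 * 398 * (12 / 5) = 3820.80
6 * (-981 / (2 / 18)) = -52974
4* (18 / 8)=9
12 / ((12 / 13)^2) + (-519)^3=-1677580139 / 12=-139798344.92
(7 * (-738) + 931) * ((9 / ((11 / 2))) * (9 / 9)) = -6930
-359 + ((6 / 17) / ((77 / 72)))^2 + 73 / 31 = -18938460592 / 53117911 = -356.54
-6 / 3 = -2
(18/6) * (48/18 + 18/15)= 58/5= 11.60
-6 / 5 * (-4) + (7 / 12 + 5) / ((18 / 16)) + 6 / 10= 1399 / 135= 10.36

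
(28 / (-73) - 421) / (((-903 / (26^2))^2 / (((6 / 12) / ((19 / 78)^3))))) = -19505251012416 / 2387608153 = -8169.37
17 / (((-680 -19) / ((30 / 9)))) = -170 / 2097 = -0.08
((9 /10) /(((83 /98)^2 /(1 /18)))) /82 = 2401 /2824490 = 0.00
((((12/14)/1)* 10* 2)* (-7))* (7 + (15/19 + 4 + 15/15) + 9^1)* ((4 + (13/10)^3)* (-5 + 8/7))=207810198/3325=62499.31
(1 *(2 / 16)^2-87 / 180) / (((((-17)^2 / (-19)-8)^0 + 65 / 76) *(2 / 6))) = -8531 / 11280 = -0.76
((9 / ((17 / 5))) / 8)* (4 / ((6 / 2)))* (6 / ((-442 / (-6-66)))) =1620 / 3757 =0.43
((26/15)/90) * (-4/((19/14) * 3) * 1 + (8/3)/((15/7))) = 2912/577125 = 0.01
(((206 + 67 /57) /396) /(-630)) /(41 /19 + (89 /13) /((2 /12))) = -21931 /1141798680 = -0.00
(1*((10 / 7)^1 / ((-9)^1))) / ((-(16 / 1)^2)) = 5 / 8064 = 0.00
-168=-168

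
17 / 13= 1.31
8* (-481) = -3848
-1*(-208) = 208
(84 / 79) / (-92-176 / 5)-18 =-75401 / 4187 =-18.01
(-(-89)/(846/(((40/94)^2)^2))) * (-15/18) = -0.00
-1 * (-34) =34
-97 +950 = 853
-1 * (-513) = 513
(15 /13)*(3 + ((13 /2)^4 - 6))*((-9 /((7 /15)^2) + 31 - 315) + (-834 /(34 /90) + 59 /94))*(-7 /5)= 16961335932789 /2326688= 7289905.62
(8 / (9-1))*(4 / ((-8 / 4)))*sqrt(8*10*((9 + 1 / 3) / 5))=-16*sqrt(21) / 3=-24.44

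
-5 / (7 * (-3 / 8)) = 40 / 21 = 1.90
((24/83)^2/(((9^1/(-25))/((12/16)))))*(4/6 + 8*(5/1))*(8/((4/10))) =-976000/6889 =-141.68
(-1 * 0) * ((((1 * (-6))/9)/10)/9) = 0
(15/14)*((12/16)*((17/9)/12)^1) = 85/672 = 0.13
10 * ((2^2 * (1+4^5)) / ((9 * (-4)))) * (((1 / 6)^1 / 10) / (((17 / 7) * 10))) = -0.78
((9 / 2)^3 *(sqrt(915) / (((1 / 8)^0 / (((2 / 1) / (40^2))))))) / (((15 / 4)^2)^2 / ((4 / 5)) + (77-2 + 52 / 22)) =32076 *sqrt(915) / 91394975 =0.01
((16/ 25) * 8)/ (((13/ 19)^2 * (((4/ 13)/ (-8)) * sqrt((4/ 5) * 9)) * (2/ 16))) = -369664 * sqrt(5)/ 975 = -847.79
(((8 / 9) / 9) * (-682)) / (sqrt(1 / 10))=-5456 * sqrt(10) / 81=-213.00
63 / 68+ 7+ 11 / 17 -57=-3293 / 68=-48.43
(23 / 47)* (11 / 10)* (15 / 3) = 2.69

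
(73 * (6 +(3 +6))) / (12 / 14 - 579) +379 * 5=2553800 / 1349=1893.11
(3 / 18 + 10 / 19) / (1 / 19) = 79 / 6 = 13.17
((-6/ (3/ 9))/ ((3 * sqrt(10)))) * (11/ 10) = -33 * sqrt(10)/ 50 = -2.09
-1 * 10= -10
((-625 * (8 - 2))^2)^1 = 14062500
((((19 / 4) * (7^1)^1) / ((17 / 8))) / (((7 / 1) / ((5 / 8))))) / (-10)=-0.14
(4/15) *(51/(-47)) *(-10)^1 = 136/47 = 2.89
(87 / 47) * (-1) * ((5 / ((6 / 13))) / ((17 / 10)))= -9425 / 799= -11.80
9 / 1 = 9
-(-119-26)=145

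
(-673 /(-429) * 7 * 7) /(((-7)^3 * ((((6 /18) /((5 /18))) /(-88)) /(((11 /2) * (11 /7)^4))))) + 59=1199891951 /1966419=610.19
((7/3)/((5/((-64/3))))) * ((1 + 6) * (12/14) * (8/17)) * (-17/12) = 1792/45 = 39.82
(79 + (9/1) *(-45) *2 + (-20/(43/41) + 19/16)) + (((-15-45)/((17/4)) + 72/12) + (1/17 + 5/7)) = -61913801/81872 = -756.23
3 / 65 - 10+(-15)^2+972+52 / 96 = 1852637 / 1560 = 1187.59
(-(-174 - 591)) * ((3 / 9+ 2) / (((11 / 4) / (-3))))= -21420 / 11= -1947.27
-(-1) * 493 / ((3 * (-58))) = -17 / 6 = -2.83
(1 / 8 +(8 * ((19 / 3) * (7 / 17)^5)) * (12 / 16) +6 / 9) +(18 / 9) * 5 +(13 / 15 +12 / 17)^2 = 35050443529 / 2555742600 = 13.71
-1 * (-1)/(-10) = -1/10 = -0.10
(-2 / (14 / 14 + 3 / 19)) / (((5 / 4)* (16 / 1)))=-19 / 220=-0.09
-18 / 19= -0.95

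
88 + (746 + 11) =845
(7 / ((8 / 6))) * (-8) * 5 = -210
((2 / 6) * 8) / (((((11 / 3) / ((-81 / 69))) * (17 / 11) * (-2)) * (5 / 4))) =432 / 1955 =0.22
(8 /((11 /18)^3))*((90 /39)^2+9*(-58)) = -370355328 /20449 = -18111.17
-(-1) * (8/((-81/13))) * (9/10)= -52/45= -1.16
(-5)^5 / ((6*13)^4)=-3125 / 37015056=-0.00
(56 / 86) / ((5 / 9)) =252 / 215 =1.17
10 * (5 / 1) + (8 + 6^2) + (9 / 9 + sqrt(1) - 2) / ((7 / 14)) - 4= 90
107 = 107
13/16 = 0.81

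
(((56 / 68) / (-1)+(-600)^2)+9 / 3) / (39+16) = 556367 / 85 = 6545.49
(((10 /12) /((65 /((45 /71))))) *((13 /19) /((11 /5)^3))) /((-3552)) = -625 /4251788992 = -0.00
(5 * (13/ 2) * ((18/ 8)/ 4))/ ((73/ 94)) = 27495/ 1168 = 23.54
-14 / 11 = -1.27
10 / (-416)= -5 / 208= -0.02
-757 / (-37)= 757 / 37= 20.46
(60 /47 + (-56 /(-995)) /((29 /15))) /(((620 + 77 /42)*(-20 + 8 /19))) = -3364482 /31371542657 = -0.00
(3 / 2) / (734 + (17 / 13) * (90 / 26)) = 507 / 249622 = 0.00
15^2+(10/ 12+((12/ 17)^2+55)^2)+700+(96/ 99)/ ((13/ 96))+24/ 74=10641297776875/ 2651457666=4013.38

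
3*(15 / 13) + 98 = 1319 / 13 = 101.46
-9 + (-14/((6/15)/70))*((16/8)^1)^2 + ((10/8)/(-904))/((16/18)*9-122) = -4043505211/412224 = -9809.00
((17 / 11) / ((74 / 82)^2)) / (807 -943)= -1681 / 120472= -0.01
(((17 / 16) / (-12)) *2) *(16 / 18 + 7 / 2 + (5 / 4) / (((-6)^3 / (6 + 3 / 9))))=-191777 / 248832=-0.77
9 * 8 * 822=59184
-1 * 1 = -1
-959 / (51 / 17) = -959 / 3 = -319.67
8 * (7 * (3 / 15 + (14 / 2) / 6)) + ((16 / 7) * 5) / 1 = 87.96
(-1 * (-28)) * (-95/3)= -2660/3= -886.67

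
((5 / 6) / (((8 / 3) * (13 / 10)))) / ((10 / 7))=35 / 208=0.17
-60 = -60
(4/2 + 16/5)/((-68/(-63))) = 819/170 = 4.82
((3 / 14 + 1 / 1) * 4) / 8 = 17 / 28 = 0.61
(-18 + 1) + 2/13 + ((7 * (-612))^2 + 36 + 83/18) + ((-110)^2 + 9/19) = 81649812941/4446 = 18364780.24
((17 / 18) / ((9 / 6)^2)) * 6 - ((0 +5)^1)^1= -2.48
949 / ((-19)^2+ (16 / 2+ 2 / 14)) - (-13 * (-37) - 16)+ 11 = -1166493 / 2584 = -451.43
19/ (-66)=-0.29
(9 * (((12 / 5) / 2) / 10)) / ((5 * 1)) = 27 / 125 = 0.22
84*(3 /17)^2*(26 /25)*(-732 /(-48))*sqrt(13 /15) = 99918*sqrt(195) /36125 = 38.62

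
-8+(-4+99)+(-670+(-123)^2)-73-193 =14280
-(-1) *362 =362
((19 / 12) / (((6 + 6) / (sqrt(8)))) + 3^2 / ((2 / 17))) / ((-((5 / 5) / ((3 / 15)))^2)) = -153 / 50-19 *sqrt(2) / 1800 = -3.07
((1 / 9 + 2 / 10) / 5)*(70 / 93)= 196 / 4185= 0.05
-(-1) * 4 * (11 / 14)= 22 / 7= 3.14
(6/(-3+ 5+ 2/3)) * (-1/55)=-9/220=-0.04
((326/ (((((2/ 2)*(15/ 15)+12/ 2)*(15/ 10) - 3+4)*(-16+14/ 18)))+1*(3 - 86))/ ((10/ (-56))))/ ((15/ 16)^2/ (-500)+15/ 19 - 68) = -145671507968/ 20602533061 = -7.07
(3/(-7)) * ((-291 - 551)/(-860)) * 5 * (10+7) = -21471/602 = -35.67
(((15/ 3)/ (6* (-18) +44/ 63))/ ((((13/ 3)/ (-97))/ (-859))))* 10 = -78740235/ 8788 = -8959.97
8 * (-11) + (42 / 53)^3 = -13027088 / 148877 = -87.50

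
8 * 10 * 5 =400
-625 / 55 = -125 / 11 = -11.36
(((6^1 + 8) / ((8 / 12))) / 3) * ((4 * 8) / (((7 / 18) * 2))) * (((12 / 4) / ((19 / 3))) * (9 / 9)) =136.42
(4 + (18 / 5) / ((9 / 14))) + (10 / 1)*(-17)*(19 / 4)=-7979 / 10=-797.90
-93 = -93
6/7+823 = 5767/7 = 823.86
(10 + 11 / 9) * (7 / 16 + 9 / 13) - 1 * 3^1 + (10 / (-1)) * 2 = -19321 / 1872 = -10.32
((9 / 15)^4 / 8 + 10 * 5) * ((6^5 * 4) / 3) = 324104976 / 625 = 518567.96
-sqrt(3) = -1.73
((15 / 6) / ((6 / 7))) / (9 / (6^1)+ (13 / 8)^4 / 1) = 7168 / 20823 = 0.34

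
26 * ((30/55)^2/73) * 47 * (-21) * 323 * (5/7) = -213141240/8833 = -24130.11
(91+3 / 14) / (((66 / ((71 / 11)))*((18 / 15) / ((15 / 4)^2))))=104.54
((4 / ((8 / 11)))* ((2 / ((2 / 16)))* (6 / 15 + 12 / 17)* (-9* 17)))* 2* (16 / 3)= -794112 / 5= -158822.40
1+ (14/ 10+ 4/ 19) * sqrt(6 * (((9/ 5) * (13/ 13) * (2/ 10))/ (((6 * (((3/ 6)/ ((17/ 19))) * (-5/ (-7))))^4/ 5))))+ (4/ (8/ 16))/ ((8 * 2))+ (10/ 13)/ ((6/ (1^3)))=722211 * sqrt(30)/ 4286875+ 127/ 78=2.55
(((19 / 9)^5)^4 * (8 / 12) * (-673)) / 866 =-25298052136928429864128319473 / 15792807431314950512499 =-1601871.75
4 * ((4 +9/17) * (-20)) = -6160/17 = -362.35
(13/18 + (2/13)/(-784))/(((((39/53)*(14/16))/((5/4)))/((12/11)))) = 8775475/5738733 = 1.53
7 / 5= 1.40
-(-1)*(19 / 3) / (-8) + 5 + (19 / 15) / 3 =1667 / 360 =4.63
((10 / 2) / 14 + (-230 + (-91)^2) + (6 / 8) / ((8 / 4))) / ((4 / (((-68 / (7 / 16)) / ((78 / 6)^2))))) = -15330498 / 8281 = -1851.29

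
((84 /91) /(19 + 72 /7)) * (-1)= -0.03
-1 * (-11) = 11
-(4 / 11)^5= -0.01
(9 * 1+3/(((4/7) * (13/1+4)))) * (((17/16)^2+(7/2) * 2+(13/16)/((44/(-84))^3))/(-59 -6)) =-31408827/88591360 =-0.35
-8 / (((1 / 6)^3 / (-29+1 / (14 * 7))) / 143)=351011232 / 49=7163494.53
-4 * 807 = -3228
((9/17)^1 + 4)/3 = 77/51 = 1.51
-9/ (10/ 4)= -18/ 5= -3.60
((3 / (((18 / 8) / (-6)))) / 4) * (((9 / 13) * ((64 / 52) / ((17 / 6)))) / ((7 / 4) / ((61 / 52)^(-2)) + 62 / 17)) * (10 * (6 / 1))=-6635520 / 1113391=-5.96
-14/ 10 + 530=2643/ 5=528.60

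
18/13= 1.38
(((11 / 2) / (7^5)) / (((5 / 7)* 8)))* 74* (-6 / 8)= -1221 / 384160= -0.00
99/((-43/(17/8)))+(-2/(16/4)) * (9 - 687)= 114933/344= 334.11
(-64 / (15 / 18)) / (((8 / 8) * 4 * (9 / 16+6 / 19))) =-9728 / 445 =-21.86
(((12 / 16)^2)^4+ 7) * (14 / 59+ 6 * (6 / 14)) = 67470385 / 3383296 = 19.94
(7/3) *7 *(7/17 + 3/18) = 2891/306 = 9.45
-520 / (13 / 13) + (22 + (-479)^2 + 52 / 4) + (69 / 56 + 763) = 12864333 / 56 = 229720.23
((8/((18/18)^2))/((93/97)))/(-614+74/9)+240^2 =57599.99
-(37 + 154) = -191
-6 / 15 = -2 / 5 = -0.40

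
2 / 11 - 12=-130 / 11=-11.82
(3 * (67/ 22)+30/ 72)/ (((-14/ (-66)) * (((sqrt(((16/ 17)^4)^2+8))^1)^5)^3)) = 84654562436727717798355283908679034519784345447292931569499292517624425734061 * sqrt(15025256706)/ 2383324467091660038500291156753823888248850635425246064224853852621072828813853918756864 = 0.00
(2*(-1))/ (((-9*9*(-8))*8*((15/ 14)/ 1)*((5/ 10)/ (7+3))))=-7/ 972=-0.01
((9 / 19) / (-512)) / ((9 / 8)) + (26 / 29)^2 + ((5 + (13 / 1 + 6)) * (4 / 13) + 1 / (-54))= 2932309513 / 358952256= 8.17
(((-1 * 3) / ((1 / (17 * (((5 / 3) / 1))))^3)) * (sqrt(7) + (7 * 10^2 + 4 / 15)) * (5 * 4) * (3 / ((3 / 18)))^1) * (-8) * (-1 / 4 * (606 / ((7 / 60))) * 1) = -1250933124480000 / 7-1786366800000 * sqrt(7) / 7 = -179379915254734.61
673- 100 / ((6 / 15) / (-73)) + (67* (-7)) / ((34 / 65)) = 612897 / 34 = 18026.38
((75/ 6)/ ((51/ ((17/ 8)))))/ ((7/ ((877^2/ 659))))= 86.84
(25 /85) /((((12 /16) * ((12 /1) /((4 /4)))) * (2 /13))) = 65 /306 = 0.21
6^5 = 7776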